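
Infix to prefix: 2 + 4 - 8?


left-to-right (same/higher precedence on left): tree is (- (+ 2 4) 8)
Prefix: - + 2 4 8


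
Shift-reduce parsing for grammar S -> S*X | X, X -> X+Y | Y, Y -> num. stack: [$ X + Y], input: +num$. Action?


handle 'X+Y' on top
Action: reduce (X -> X+Y)


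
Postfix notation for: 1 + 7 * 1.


* has higher precedence, evaluate 7*1 first
Postfix: 1 7 1 * +


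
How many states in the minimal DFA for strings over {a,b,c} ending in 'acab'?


Track the longest suffix of input matching a prefix of 'acab': 5 classes (prefixes of length 0..4)
Minimal DFA: 5 states


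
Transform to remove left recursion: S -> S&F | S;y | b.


Left-recursive alternatives: S&F, S;y; non-recursive: b
Introduce S': S -> bS', S' -> &FS' | ;yS' | ε


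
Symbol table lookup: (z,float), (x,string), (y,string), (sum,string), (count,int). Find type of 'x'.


Lookup 'x' → type string


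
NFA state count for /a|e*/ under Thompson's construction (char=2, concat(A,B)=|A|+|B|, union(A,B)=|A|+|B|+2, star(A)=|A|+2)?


Syntax tree has 2 char leaf(s), 1 union(s), 1 star(s)
chars contribute 2×2 = 4; each union adds +2; each star adds +2
Total: 4 + 2 + 2 = 8 states


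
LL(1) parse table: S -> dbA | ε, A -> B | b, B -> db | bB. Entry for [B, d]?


For [B, d]: 'd' ∈ FIRST(db)
Entry: B -> db


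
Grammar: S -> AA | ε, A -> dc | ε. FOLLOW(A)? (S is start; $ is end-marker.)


$ ∈ FOLLOW(S). For each A -> αBβ: add FIRST(β)\{ε} to FOLLOW(B); if β nullable, add FOLLOW(A).
FOLLOW(A) = {$, d}


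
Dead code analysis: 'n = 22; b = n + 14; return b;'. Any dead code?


n is read by b's definition; b is returned
No dead code


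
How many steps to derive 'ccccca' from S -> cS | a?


Derivation: S => cS => ccS => cccS => ccccS => cccccS => ccccca
Steps: 6


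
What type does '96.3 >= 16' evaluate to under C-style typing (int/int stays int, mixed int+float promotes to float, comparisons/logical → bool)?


Operand types: float >= int
Rule: comparison yields bool
Result type: bool


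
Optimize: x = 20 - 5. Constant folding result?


20 - 5 = 15 at compile time
Optimized: x = 15


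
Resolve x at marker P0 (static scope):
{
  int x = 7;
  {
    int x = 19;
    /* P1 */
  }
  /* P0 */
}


x declared in the same block as P0
x = 7


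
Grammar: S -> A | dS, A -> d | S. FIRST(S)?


Per alternative of S: FIRST(A) = {d}; FIRST(dS) = {d}
FIRST(S) = {d}


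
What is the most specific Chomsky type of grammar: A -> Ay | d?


Left-linear: every RHS is a terminal or one nonterminal followed by a terminal
Classification: Type 3 (Regular)


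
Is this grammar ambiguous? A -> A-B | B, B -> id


precedence layered via separate nonterminal B: deterministic
Unambiguous


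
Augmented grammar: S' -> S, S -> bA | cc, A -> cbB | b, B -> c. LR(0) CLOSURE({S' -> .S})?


Start: S' -> .S
For each item with dot before a nonterminal B, add B -> .γ for every B-production
Closure: [S' -> .S, S -> .bA, S -> .cc]


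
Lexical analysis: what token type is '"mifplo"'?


Pattern: double-quoted sequence
Type: STRING_LITERAL


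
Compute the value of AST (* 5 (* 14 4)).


Evaluate inner: (* 14 4) = 56
Evaluate root: (* 5 56) = 280
Result: 280


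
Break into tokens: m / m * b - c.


Scan left to right, longest-match per lexeme
Tokens: ID(m), OP(/), ID(m), OP(*), ID(b), OP(-), ID(c)


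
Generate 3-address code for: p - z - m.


Break into single-operator statements:
t1 = p - z
t2 = t1 - m


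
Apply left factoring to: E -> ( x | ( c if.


Common prefix: '('
Factored: E -> ( E', E' -> x | c if


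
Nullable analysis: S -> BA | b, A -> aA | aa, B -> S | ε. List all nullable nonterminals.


A nonterminal is nullable iff some alternative derives ε (directly, or every symbol in it is nullable)
Nullable: {B}


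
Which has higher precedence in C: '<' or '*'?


'*' is multiplicative (level 10); '<' is relational (level 7)
Higher level binds tighter
'*' has higher precedence than '<'


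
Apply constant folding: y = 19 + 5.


19 + 5 = 24 at compile time
Optimized: y = 24


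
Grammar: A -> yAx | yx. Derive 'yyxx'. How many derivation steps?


Derivation: A => yAx => yyxx
Steps: 2


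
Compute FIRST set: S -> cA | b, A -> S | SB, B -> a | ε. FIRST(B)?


Per alternative of B: FIRST(a) = {a}; FIRST(ε) = {ε}
FIRST(B) = {a, ε}


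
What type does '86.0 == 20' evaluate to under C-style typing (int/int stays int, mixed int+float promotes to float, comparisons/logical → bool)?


Operand types: float == int
Rule: comparison yields bool
Result type: bool


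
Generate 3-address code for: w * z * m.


Break into single-operator statements:
t1 = w * z
t2 = t1 * m


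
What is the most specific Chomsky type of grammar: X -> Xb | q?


Left-linear: every RHS is a terminal or one nonterminal followed by a terminal
Classification: Type 3 (Regular)


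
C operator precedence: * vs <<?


'*' is multiplicative (level 10); '<<' is shift (level 8)
Higher level binds tighter
'*' has higher precedence than '<<'


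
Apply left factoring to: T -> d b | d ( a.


Common prefix: 'd'
Factored: T -> d T', T' -> b | ( a


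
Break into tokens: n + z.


Scan left to right, longest-match per lexeme
Tokens: ID(n), OP(+), ID(z)


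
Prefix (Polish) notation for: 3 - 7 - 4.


left-to-right (same/higher precedence on left): tree is (- (- 3 7) 4)
Prefix: - - 3 7 4


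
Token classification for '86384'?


Pattern: digits only
Type: INTEGER_LITERAL


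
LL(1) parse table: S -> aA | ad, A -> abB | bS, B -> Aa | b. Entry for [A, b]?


For [A, b]: 'b' ∈ FIRST(bS)
Entry: A -> bS


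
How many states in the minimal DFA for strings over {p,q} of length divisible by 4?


Track length mod 4: states 0..3, accept at 0
Minimal DFA: 4 states


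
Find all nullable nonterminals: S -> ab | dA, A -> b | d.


A nonterminal is nullable iff some alternative derives ε (directly, or every symbol in it is nullable)
Nullable: {}


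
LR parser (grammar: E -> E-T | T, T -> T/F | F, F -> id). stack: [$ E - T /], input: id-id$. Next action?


no handle; shift 'id'
Action: shift


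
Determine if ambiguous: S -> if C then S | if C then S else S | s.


dangling else: 'if C then if C then s else s' parses two ways
Ambiguous


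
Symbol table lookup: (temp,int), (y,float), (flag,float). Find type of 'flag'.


Lookup 'flag' → type float


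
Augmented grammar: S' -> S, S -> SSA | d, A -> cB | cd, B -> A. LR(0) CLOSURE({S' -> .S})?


Start: S' -> .S
For each item with dot before a nonterminal B, add B -> .γ for every B-production
Closure: [S' -> .S, S -> .SSA, S -> .d]


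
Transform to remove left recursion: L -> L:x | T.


Left-recursive alternatives: L:x; non-recursive: T
Introduce L': L -> TL', L' -> :xL' | ε


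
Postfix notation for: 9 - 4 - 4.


Left to right (same or higher precedence on left)
Postfix: 9 4 - 4 -


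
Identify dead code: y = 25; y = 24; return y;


first assignment to y is overwritten before any read
Dead: 'y = 25'


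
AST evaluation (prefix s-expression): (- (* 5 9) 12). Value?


Evaluate inner: (* 5 9) = 45
Evaluate root: (- 45 12) = 33
Result: 33


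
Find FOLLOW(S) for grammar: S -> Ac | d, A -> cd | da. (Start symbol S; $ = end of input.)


$ ∈ FOLLOW(S). For each A -> αBβ: add FIRST(β)\{ε} to FOLLOW(B); if β nullable, add FOLLOW(A).
FOLLOW(S) = {$}


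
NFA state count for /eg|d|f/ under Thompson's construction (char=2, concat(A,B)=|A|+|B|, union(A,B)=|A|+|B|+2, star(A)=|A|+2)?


Syntax tree has 4 char leaf(s), 2 union(s), 0 star(s)
chars contribute 4×2 = 8; each union adds +2; each star adds +2
Total: 8 + 4 + 0 = 12 states


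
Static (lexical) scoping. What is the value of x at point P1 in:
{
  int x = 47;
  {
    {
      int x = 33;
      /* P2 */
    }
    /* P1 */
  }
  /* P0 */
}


P1's block does not declare x; resolves to the enclosing declaration at depth 0
x = 47


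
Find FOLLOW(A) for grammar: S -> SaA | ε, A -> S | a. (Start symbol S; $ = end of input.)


$ ∈ FOLLOW(S). For each A -> αBβ: add FIRST(β)\{ε} to FOLLOW(B); if β nullable, add FOLLOW(A).
FOLLOW(A) = {$, a}


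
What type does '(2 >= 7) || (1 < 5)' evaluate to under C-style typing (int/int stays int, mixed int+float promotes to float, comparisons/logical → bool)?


Operand types: bool || bool
Rule: logical operators take bool operands and yield bool
Result type: bool


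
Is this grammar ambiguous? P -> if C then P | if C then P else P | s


dangling else: 'if C then if C then s else s' parses two ways
Ambiguous


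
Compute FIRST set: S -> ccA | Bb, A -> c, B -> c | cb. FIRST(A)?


Per alternative of A: FIRST(c) = {c}
FIRST(A) = {c}


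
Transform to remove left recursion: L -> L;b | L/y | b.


Left-recursive alternatives: L;b, L/y; non-recursive: b
Introduce L': L -> bL', L' -> ;bL' | /yL' | ε


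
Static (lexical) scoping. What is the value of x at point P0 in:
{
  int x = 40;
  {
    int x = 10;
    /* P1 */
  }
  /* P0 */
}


x declared in the same block as P0
x = 40


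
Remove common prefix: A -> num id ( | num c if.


Common prefix: 'num'
Factored: A -> num A', A' -> id ( | c if


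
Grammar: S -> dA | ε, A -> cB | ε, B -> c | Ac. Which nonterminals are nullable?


A nonterminal is nullable iff some alternative derives ε (directly, or every symbol in it is nullable)
Nullable: {A, S}


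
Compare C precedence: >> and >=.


'>>' is shift (level 8); '>=' is relational (level 7)
Higher level binds tighter
'>>' has higher precedence than '>='


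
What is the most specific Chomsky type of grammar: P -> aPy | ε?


Single nonterminal LHS, but a^n y^n is not regular
Classification: Type 2 (Context-Free)


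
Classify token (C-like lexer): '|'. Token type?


Pattern: operator symbol
Type: OPERATOR


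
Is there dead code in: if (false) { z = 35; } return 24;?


condition is constant false, so the whole block is unreachable
Dead: 'if (false) { z = 35; }'


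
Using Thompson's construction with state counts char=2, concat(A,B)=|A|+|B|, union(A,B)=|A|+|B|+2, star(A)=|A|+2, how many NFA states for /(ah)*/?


Syntax tree has 2 char leaf(s), 0 union(s), 1 star(s)
chars contribute 2×2 = 4; each union adds +2; each star adds +2
Total: 4 + 0 + 2 = 6 states


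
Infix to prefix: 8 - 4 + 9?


left-to-right (same/higher precedence on left): tree is (+ (- 8 4) 9)
Prefix: + - 8 4 9


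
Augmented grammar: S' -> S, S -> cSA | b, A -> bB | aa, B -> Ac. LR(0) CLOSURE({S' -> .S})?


Start: S' -> .S
For each item with dot before a nonterminal B, add B -> .γ for every B-production
Closure: [S' -> .S, S -> .cSA, S -> .b]


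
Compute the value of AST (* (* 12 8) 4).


Evaluate inner: (* 12 8) = 96
Evaluate root: (* 96 4) = 384
Result: 384


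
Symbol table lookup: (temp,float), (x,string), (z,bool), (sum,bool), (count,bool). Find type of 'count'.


Lookup 'count' → type bool


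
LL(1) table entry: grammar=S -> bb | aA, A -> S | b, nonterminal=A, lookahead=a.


For [A, a]: 'a' ∈ FIRST(S)
Entry: A -> S


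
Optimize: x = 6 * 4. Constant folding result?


6 * 4 = 24 at compile time
Optimized: x = 24


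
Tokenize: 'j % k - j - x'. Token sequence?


Scan left to right, longest-match per lexeme
Tokens: ID(j), OP(%), ID(k), OP(-), ID(j), OP(-), ID(x)


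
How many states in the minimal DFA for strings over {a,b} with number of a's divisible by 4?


Track (count of a) mod 4: states 0..3, accept at 0
Minimal DFA: 4 states


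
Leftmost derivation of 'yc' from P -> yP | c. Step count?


Derivation: P => yP => yc
Steps: 2


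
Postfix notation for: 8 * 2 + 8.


Left to right (same or higher precedence on left)
Postfix: 8 2 * 8 +


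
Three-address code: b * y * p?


Break into single-operator statements:
t1 = b * y
t2 = t1 * p


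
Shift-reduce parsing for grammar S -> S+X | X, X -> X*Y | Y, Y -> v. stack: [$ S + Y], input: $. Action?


'Y' (not preceded by X*) is the handle for X -> Y
Action: reduce (X -> Y)


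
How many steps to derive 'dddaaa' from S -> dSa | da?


Derivation: S => dSa => ddSaa => dddaaa
Steps: 3


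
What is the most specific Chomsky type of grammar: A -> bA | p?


Right-linear: every RHS is a terminal or a terminal followed by one nonterminal
Classification: Type 3 (Regular)


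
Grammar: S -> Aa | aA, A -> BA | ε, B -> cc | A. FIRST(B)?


Per alternative of B: FIRST(cc) = {c}; FIRST(A) = {c, ε}
FIRST(B) = {c, ε}


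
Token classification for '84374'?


Pattern: digits only
Type: INTEGER_LITERAL


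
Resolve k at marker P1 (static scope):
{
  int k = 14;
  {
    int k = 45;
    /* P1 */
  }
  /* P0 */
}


k declared in the same block as P1
k = 45


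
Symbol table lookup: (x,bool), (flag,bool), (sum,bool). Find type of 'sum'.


Lookup 'sum' → type bool


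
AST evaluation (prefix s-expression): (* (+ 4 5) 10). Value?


Evaluate inner: (+ 4 5) = 9
Evaluate root: (* 9 10) = 90
Result: 90


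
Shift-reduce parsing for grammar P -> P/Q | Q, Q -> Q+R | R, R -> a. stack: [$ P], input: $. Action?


start symbol P on stack, input exhausted
Action: accept


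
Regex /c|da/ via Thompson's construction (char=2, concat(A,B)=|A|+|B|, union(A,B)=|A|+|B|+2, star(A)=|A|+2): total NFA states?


Syntax tree has 3 char leaf(s), 1 union(s), 0 star(s)
chars contribute 3×2 = 6; each union adds +2; each star adds +2
Total: 6 + 2 + 0 = 8 states


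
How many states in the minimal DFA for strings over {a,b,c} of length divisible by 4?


Track length mod 4: states 0..3, accept at 0
Minimal DFA: 4 states


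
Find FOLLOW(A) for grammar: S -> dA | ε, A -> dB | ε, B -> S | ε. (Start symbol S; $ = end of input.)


$ ∈ FOLLOW(S). For each A -> αBβ: add FIRST(β)\{ε} to FOLLOW(B); if β nullable, add FOLLOW(A).
FOLLOW(A) = {$}


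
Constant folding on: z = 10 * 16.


10 * 16 = 160 at compile time
Optimized: z = 160


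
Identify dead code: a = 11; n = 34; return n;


a is assigned but never read
Dead: 'a = 11'


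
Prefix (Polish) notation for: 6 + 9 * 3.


'*' binds tighter: tree is (+ 6 (* 9 3))
Prefix: + 6 * 9 3


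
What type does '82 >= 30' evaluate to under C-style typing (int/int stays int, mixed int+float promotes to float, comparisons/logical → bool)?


Operand types: int >= int
Rule: comparison yields bool
Result type: bool


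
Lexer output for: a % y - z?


Scan left to right, longest-match per lexeme
Tokens: ID(a), OP(%), ID(y), OP(-), ID(z)


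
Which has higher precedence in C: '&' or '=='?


'==' is equality (level 6); '&' is bitwise AND (level 5)
Higher level binds tighter
'==' has higher precedence than '&'


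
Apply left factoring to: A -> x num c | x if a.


Common prefix: 'x'
Factored: A -> x A', A' -> num c | if a


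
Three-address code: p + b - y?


Break into single-operator statements:
t1 = p + b
t2 = t1 - y


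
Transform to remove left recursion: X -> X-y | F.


Left-recursive alternatives: X-y; non-recursive: F
Introduce X': X -> FX', X' -> -yX' | ε


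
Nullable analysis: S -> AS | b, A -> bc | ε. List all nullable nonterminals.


A nonterminal is nullable iff some alternative derives ε (directly, or every symbol in it is nullable)
Nullable: {A}


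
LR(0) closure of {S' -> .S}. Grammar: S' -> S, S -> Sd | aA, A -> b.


Start: S' -> .S
For each item with dot before a nonterminal B, add B -> .γ for every B-production
Closure: [S' -> .S, S -> .Sd, S -> .aA]


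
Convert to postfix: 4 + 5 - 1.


Left to right (same or higher precedence on left)
Postfix: 4 5 + 1 -


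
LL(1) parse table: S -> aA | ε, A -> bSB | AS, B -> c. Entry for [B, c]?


For [B, c]: 'c' ∈ FIRST(c)
Entry: B -> c


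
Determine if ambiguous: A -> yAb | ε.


balanced y^n…b^n: each string has a unique parse
Unambiguous


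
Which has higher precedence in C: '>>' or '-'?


'-' is additive (level 9); '>>' is shift (level 8)
Higher level binds tighter
'-' has higher precedence than '>>'


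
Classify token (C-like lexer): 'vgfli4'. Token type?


Pattern: letter/underscore followed by alphanumerics, not a keyword
Type: IDENTIFIER


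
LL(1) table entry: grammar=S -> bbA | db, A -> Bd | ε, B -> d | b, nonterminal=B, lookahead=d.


For [B, d]: 'd' ∈ FIRST(d)
Entry: B -> d


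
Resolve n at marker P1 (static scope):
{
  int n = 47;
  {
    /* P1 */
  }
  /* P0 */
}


P1's block does not declare n; resolves to the enclosing declaration at depth 0
n = 47


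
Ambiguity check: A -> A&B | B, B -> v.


precedence layered via separate nonterminal B: deterministic
Unambiguous


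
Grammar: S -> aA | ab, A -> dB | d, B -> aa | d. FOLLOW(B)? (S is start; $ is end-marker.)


$ ∈ FOLLOW(S). For each A -> αBβ: add FIRST(β)\{ε} to FOLLOW(B); if β nullable, add FOLLOW(A).
FOLLOW(B) = {$}


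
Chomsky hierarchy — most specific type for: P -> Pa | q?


Left-linear: every RHS is a terminal or one nonterminal followed by a terminal
Classification: Type 3 (Regular)


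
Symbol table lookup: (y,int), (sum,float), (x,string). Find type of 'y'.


Lookup 'y' → type int


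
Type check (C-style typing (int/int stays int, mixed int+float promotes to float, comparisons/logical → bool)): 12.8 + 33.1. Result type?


Operand types: float + float
Rule: mixed int/float promotes to float; int/int stays int
Result type: float


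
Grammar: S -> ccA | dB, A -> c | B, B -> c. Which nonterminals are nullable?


A nonterminal is nullable iff some alternative derives ε (directly, or every symbol in it is nullable)
Nullable: {}


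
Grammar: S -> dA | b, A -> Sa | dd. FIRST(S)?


Per alternative of S: FIRST(dA) = {d}; FIRST(b) = {b}
FIRST(S) = {b, d}


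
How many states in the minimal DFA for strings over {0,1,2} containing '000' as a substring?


KMP-style automaton: 3 progress states + 1 absorbing accept = 4
Minimal DFA: 4 states


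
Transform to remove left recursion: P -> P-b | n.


Left-recursive alternatives: P-b; non-recursive: n
Introduce P': P -> nP', P' -> -bP' | ε


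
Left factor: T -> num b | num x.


Common prefix: 'num'
Factored: T -> num T', T' -> b | x


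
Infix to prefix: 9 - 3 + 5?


left-to-right (same/higher precedence on left): tree is (+ (- 9 3) 5)
Prefix: + - 9 3 5


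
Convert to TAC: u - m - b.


Break into single-operator statements:
t1 = u - m
t2 = t1 - b


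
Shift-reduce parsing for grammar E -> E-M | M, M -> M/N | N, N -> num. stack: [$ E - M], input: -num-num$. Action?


handle 'E-M' on top; lookahead ∈ FOLLOW(E) = {-, $}
Action: reduce (E -> E-M)


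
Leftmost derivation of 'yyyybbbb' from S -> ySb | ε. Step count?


Derivation: S => ySb => yySbb => yyySbbb => yyyySbbbb => yyyybbbb
Steps: 5


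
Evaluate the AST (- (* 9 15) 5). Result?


Evaluate inner: (* 9 15) = 135
Evaluate root: (- 135 5) = 130
Result: 130


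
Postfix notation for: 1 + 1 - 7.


Left to right (same or higher precedence on left)
Postfix: 1 1 + 7 -


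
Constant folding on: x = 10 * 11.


10 * 11 = 110 at compile time
Optimized: x = 110


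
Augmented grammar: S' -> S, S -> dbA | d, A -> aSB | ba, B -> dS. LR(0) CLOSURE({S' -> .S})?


Start: S' -> .S
For each item with dot before a nonterminal B, add B -> .γ for every B-production
Closure: [S' -> .S, S -> .dbA, S -> .d]


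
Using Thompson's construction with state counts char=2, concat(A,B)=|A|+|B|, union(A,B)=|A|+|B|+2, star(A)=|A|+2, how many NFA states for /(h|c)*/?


Syntax tree has 2 char leaf(s), 1 union(s), 1 star(s)
chars contribute 2×2 = 4; each union adds +2; each star adds +2
Total: 4 + 2 + 2 = 8 states


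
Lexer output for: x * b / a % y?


Scan left to right, longest-match per lexeme
Tokens: ID(x), OP(*), ID(b), OP(/), ID(a), OP(%), ID(y)


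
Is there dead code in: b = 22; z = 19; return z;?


b is assigned but never read
Dead: 'b = 22'


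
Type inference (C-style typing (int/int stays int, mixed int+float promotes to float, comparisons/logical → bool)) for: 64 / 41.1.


Operand types: int / float
Rule: mixed int/float promotes to float; int/int stays int
Result type: float


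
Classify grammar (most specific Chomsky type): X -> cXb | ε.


Single nonterminal LHS, but c^n b^n is not regular
Classification: Type 2 (Context-Free)


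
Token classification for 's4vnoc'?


Pattern: letter/underscore followed by alphanumerics, not a keyword
Type: IDENTIFIER


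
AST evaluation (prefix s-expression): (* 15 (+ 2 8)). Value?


Evaluate inner: (+ 2 8) = 10
Evaluate root: (* 15 10) = 150
Result: 150


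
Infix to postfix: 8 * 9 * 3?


Left to right (same or higher precedence on left)
Postfix: 8 9 * 3 *


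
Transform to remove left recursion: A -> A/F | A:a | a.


Left-recursive alternatives: A/F, A:a; non-recursive: a
Introduce A': A -> aA', A' -> /FA' | :aA' | ε


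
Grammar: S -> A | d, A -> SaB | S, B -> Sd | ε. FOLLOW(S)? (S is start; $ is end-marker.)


$ ∈ FOLLOW(S). For each A -> αBβ: add FIRST(β)\{ε} to FOLLOW(B); if β nullable, add FOLLOW(A).
FOLLOW(S) = {$, a, d}


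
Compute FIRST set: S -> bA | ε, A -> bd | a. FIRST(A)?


Per alternative of A: FIRST(bd) = {b}; FIRST(a) = {a}
FIRST(A) = {a, b}


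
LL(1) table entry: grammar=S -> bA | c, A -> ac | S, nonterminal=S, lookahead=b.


For [S, b]: 'b' ∈ FIRST(bA)
Entry: S -> bA


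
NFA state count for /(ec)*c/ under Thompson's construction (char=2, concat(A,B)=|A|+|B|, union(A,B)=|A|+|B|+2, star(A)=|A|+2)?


Syntax tree has 3 char leaf(s), 0 union(s), 1 star(s)
chars contribute 3×2 = 6; each union adds +2; each star adds +2
Total: 6 + 0 + 2 = 8 states


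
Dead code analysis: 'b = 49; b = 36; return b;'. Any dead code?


first assignment to b is overwritten before any read
Dead: 'b = 49'


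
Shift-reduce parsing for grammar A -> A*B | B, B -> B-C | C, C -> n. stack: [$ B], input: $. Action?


lookahead ∉ {-} so B won't extend; reduce A -> B
Action: reduce (A -> B)


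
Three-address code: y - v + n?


Break into single-operator statements:
t1 = y - v
t2 = t1 + n


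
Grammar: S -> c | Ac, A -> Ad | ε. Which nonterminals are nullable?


A nonterminal is nullable iff some alternative derives ε (directly, or every symbol in it is nullable)
Nullable: {A}


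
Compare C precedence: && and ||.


'&&' is logical AND (level 2); '||' is logical OR (level 1)
Higher level binds tighter
'&&' has higher precedence than '||'


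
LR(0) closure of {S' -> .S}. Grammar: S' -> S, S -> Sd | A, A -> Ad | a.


Start: S' -> .S
For each item with dot before a nonterminal B, add B -> .γ for every B-production
Closure: [S' -> .S, S -> .Sd, S -> .A, A -> .Ad, A -> .a]


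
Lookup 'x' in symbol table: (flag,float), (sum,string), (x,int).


Lookup 'x' → type int


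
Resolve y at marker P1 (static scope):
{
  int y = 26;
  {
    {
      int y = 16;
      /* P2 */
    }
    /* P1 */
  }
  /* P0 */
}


P1's block does not declare y; resolves to the enclosing declaration at depth 0
y = 26


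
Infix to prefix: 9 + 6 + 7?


left-to-right (same/higher precedence on left): tree is (+ (+ 9 6) 7)
Prefix: + + 9 6 7


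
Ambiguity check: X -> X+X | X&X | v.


'v+v&v' has two parse trees (no precedence encoded between + and &)
Ambiguous


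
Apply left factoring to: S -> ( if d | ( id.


Common prefix: '('
Factored: S -> ( S', S' -> if d | id


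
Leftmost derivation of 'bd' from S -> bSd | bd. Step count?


Derivation: S => bd
Steps: 1


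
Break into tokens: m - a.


Scan left to right, longest-match per lexeme
Tokens: ID(m), OP(-), ID(a)


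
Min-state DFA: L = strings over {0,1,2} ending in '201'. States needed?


Track the longest suffix of input matching a prefix of '201': 4 classes (prefixes of length 0..3)
Minimal DFA: 4 states


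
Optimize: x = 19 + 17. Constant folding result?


19 + 17 = 36 at compile time
Optimized: x = 36


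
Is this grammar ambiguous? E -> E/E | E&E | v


'v/v&v' has two parse trees (no precedence encoded between / and &)
Ambiguous


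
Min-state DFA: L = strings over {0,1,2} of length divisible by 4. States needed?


Track length mod 4: states 0..3, accept at 0
Minimal DFA: 4 states


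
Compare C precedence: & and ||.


'&' is bitwise AND (level 5); '||' is logical OR (level 1)
Higher level binds tighter
'&' has higher precedence than '||'


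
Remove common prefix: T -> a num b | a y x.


Common prefix: 'a'
Factored: T -> a T', T' -> num b | y x


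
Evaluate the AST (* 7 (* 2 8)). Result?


Evaluate inner: (* 2 8) = 16
Evaluate root: (* 7 16) = 112
Result: 112


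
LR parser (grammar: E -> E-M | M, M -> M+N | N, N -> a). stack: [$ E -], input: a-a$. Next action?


no handle ('E-' is not any RHS); shift 'a'
Action: shift


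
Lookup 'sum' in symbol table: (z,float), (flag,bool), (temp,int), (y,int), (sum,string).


Lookup 'sum' → type string


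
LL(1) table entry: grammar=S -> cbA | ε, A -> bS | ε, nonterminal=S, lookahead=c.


For [S, c]: 'c' ∈ FIRST(cbA)
Entry: S -> cbA


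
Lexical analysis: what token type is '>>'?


Pattern: operator symbol
Type: OPERATOR


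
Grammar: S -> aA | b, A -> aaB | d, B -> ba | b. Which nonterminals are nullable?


A nonterminal is nullable iff some alternative derives ε (directly, or every symbol in it is nullable)
Nullable: {}


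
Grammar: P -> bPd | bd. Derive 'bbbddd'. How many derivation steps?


Derivation: P => bPd => bbPdd => bbbddd
Steps: 3


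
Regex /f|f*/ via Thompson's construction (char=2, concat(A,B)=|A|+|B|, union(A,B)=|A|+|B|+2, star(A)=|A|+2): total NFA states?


Syntax tree has 2 char leaf(s), 1 union(s), 1 star(s)
chars contribute 2×2 = 4; each union adds +2; each star adds +2
Total: 4 + 2 + 2 = 8 states


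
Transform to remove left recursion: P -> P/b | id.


Left-recursive alternatives: P/b; non-recursive: id
Introduce P': P -> idP', P' -> /bP' | ε


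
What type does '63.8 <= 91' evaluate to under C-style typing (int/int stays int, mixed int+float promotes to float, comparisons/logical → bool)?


Operand types: float <= int
Rule: comparison yields bool
Result type: bool


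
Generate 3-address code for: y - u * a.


Break into single-operator statements:
t1 = u * a
t2 = y - t1


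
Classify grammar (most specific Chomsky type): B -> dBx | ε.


Single nonterminal LHS, but d^n x^n is not regular
Classification: Type 2 (Context-Free)


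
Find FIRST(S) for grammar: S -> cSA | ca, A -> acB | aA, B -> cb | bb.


Per alternative of S: FIRST(cSA) = {c}; FIRST(ca) = {c}
FIRST(S) = {c}


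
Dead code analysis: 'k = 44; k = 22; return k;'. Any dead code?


first assignment to k is overwritten before any read
Dead: 'k = 44'


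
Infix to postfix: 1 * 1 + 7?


Left to right (same or higher precedence on left)
Postfix: 1 1 * 7 +


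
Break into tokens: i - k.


Scan left to right, longest-match per lexeme
Tokens: ID(i), OP(-), ID(k)


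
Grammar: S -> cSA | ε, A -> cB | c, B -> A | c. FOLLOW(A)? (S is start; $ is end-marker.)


$ ∈ FOLLOW(S). For each A -> αBβ: add FIRST(β)\{ε} to FOLLOW(B); if β nullable, add FOLLOW(A).
FOLLOW(A) = {$, c}


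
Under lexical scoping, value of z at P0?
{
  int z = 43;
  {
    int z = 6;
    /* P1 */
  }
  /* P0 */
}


z declared in the same block as P0
z = 43


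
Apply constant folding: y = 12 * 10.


12 * 10 = 120 at compile time
Optimized: y = 120


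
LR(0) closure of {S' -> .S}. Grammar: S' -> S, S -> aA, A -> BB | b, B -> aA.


Start: S' -> .S
For each item with dot before a nonterminal B, add B -> .γ for every B-production
Closure: [S' -> .S, S -> .aA]


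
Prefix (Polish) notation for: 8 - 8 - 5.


left-to-right (same/higher precedence on left): tree is (- (- 8 8) 5)
Prefix: - - 8 8 5


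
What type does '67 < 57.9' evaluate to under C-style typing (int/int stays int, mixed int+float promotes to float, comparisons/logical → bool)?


Operand types: int < float
Rule: comparison yields bool
Result type: bool


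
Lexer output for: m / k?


Scan left to right, longest-match per lexeme
Tokens: ID(m), OP(/), ID(k)


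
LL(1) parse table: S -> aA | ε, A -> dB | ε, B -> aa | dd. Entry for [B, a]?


For [B, a]: 'a' ∈ FIRST(aa)
Entry: B -> aa


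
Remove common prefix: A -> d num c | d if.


Common prefix: 'd'
Factored: A -> d A', A' -> num c | if


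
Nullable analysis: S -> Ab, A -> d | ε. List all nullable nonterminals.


A nonterminal is nullable iff some alternative derives ε (directly, or every symbol in it is nullable)
Nullable: {A}


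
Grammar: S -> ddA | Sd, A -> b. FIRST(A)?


Per alternative of A: FIRST(b) = {b}
FIRST(A) = {b}


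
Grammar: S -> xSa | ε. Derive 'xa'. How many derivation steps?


Derivation: S => xSa => xa
Steps: 2


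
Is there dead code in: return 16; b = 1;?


statement follows a return and is unreachable
Dead: 'b = 1'


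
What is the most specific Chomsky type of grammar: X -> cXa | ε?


Single nonterminal LHS, but c^n a^n is not regular
Classification: Type 2 (Context-Free)


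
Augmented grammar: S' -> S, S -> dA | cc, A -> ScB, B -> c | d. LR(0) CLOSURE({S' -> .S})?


Start: S' -> .S
For each item with dot before a nonterminal B, add B -> .γ for every B-production
Closure: [S' -> .S, S -> .dA, S -> .cc]


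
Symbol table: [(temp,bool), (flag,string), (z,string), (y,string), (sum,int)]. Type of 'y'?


Lookup 'y' → type string


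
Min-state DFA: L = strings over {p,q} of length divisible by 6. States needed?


Track length mod 6: states 0..5, accept at 0
Minimal DFA: 6 states


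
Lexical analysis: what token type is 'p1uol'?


Pattern: letter/underscore followed by alphanumerics, not a keyword
Type: IDENTIFIER


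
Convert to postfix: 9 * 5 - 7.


Left to right (same or higher precedence on left)
Postfix: 9 5 * 7 -


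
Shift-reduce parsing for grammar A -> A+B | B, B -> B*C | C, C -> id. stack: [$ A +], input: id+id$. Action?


no handle ('A+' is not any RHS); shift 'id'
Action: shift


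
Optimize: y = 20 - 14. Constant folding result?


20 - 14 = 6 at compile time
Optimized: y = 6


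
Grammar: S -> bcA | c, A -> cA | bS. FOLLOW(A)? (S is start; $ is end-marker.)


$ ∈ FOLLOW(S). For each A -> αBβ: add FIRST(β)\{ε} to FOLLOW(B); if β nullable, add FOLLOW(A).
FOLLOW(A) = {$}


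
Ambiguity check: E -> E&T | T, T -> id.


precedence layered via separate nonterminal T: deterministic
Unambiguous


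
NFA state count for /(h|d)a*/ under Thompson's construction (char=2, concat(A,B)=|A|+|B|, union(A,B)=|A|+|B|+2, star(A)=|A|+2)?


Syntax tree has 3 char leaf(s), 1 union(s), 1 star(s)
chars contribute 3×2 = 6; each union adds +2; each star adds +2
Total: 6 + 2 + 2 = 10 states


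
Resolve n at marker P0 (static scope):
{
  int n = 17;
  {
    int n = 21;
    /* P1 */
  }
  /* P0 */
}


n declared in the same block as P0
n = 17


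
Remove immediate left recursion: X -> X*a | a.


Left-recursive alternatives: X*a; non-recursive: a
Introduce X': X -> aX', X' -> *aX' | ε


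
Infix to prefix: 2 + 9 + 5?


left-to-right (same/higher precedence on left): tree is (+ (+ 2 9) 5)
Prefix: + + 2 9 5


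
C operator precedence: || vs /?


'/' is multiplicative (level 10); '||' is logical OR (level 1)
Higher level binds tighter
'/' has higher precedence than '||'


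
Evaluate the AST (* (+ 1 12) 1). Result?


Evaluate inner: (+ 1 12) = 13
Evaluate root: (* 13 1) = 13
Result: 13


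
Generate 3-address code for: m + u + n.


Break into single-operator statements:
t1 = m + u
t2 = t1 + n


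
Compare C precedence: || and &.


'&' is bitwise AND (level 5); '||' is logical OR (level 1)
Higher level binds tighter
'&' has higher precedence than '||'


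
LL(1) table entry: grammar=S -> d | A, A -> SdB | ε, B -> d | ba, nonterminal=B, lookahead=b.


For [B, b]: 'b' ∈ FIRST(ba)
Entry: B -> ba


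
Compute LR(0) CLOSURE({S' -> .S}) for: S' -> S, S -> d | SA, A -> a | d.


Start: S' -> .S
For each item with dot before a nonterminal B, add B -> .γ for every B-production
Closure: [S' -> .S, S -> .d, S -> .SA]


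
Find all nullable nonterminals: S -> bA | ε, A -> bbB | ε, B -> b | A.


A nonterminal is nullable iff some alternative derives ε (directly, or every symbol in it is nullable)
Nullable: {A, B, S}


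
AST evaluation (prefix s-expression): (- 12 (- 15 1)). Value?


Evaluate inner: (- 15 1) = 14
Evaluate root: (- 12 14) = -2
Result: -2


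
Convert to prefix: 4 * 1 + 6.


left-to-right (same/higher precedence on left): tree is (+ (* 4 1) 6)
Prefix: + * 4 1 6


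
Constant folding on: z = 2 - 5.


2 - 5 = -3 at compile time
Optimized: z = -3


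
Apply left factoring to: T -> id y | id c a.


Common prefix: 'id'
Factored: T -> id T', T' -> y | c a


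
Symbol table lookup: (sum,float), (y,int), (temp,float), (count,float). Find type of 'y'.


Lookup 'y' → type int


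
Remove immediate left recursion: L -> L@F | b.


Left-recursive alternatives: L@F; non-recursive: b
Introduce L': L -> bL', L' -> @FL' | ε


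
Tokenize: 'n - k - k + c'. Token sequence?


Scan left to right, longest-match per lexeme
Tokens: ID(n), OP(-), ID(k), OP(-), ID(k), OP(+), ID(c)


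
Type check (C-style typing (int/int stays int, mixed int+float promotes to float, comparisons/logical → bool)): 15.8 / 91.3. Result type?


Operand types: float / float
Rule: mixed int/float promotes to float; int/int stays int
Result type: float


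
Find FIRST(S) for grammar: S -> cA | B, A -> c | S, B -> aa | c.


Per alternative of S: FIRST(cA) = {c}; FIRST(B) = {a, c}
FIRST(S) = {a, c}


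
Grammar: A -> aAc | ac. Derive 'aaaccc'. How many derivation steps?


Derivation: A => aAc => aaAcc => aaaccc
Steps: 3


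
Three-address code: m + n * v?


Break into single-operator statements:
t1 = n * v
t2 = m + t1


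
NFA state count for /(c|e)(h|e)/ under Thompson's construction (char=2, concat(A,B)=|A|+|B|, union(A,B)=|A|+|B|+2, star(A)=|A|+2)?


Syntax tree has 4 char leaf(s), 2 union(s), 0 star(s)
chars contribute 4×2 = 8; each union adds +2; each star adds +2
Total: 8 + 4 + 0 = 12 states


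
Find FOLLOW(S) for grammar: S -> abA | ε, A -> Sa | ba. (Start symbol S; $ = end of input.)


$ ∈ FOLLOW(S). For each A -> αBβ: add FIRST(β)\{ε} to FOLLOW(B); if β nullable, add FOLLOW(A).
FOLLOW(S) = {$, a}


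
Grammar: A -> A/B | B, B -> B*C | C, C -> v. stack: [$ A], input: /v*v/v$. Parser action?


shift '/' to continue A -> A/B
Action: shift


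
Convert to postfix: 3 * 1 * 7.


Left to right (same or higher precedence on left)
Postfix: 3 1 * 7 *


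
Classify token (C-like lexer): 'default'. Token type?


Pattern: reserved word
Type: KEYWORD


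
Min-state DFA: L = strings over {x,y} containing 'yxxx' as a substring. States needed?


KMP-style automaton: 4 progress states + 1 absorbing accept = 5
Minimal DFA: 5 states


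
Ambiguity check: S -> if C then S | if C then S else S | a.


dangling else: 'if C then if C then a else a' parses two ways
Ambiguous


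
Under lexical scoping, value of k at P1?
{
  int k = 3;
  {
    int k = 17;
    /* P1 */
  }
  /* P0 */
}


k declared in the same block as P1
k = 17


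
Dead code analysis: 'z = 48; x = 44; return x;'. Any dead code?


z is assigned but never read
Dead: 'z = 48'


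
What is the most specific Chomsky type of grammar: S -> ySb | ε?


Single nonterminal LHS, but y^n b^n is not regular
Classification: Type 2 (Context-Free)


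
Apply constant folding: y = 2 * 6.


2 * 6 = 12 at compile time
Optimized: y = 12


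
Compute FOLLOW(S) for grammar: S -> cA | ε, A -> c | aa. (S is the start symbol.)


$ ∈ FOLLOW(S). For each A -> αBβ: add FIRST(β)\{ε} to FOLLOW(B); if β nullable, add FOLLOW(A).
FOLLOW(S) = {$}


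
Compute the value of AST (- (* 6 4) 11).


Evaluate inner: (* 6 4) = 24
Evaluate root: (- 24 11) = 13
Result: 13


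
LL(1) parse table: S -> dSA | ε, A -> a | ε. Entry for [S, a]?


For [S, a]: ε is nullable and 'a' ∈ FOLLOW(S)
Entry: S -> ε


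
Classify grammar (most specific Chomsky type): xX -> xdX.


LHS has context (more than one symbol) and |LHS| ≤ |RHS|
Classification: Type 1 (Context-Sensitive)


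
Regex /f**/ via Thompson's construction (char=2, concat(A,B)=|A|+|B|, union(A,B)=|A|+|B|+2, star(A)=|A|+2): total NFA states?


Syntax tree has 1 char leaf(s), 0 union(s), 2 star(s)
chars contribute 1×2 = 2; each union adds +2; each star adds +2
Total: 2 + 0 + 4 = 6 states


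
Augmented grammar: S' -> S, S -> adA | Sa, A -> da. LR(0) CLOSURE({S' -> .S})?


Start: S' -> .S
For each item with dot before a nonterminal B, add B -> .γ for every B-production
Closure: [S' -> .S, S -> .adA, S -> .Sa]


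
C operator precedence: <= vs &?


'<=' is relational (level 7); '&' is bitwise AND (level 5)
Higher level binds tighter
'<=' has higher precedence than '&'


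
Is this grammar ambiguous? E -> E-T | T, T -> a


precedence layered via separate nonterminal T: deterministic
Unambiguous


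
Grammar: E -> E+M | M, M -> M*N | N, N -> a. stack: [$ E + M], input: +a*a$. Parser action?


handle 'E+M' on top; lookahead ∈ FOLLOW(E) = {+, $}
Action: reduce (E -> E+M)


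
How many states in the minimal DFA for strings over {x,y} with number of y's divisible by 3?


Track (count of y) mod 3: states 0..2, accept at 0
Minimal DFA: 3 states


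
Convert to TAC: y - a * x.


Break into single-operator statements:
t1 = a * x
t2 = y - t1


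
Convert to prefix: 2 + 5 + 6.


left-to-right (same/higher precedence on left): tree is (+ (+ 2 5) 6)
Prefix: + + 2 5 6


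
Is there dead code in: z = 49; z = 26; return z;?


first assignment to z is overwritten before any read
Dead: 'z = 49'


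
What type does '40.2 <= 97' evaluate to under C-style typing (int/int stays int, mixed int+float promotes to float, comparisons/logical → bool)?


Operand types: float <= int
Rule: comparison yields bool
Result type: bool


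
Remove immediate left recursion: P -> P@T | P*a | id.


Left-recursive alternatives: P@T, P*a; non-recursive: id
Introduce P': P -> idP', P' -> @TP' | *aP' | ε


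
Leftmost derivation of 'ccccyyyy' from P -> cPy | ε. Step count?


Derivation: P => cPy => ccPyy => cccPyyy => ccccPyyyy => ccccyyyy
Steps: 5


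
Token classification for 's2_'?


Pattern: letter/underscore followed by alphanumerics, not a keyword
Type: IDENTIFIER


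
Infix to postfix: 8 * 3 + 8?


Left to right (same or higher precedence on left)
Postfix: 8 3 * 8 +


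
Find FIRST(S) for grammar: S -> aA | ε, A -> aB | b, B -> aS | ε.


Per alternative of S: FIRST(aA) = {a}; FIRST(ε) = {ε}
FIRST(S) = {a, ε}


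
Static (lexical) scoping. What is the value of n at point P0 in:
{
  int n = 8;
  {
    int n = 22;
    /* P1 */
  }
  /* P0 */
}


n declared in the same block as P0
n = 8
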